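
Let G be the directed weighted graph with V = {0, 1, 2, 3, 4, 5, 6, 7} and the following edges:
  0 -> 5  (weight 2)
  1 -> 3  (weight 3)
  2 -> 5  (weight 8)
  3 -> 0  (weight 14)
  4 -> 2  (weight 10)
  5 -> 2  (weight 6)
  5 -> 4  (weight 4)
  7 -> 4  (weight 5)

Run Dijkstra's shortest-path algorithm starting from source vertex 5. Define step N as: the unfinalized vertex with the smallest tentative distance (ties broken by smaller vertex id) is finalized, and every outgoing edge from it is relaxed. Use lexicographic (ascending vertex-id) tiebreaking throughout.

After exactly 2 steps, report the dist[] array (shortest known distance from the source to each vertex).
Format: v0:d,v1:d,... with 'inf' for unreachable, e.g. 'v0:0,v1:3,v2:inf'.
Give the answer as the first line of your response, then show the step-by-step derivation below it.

v0:inf,v1:inf,v2:6,v3:inf,v4:4,v5:0,v6:inf,v7:inf

step 1: dist = v0:inf,v1:inf,v2:6,v3:inf,v4:4,v5:0,v6:inf,v7:inf
step 2: dist = v0:inf,v1:inf,v2:6,v3:inf,v4:4,v5:0,v6:inf,v7:inf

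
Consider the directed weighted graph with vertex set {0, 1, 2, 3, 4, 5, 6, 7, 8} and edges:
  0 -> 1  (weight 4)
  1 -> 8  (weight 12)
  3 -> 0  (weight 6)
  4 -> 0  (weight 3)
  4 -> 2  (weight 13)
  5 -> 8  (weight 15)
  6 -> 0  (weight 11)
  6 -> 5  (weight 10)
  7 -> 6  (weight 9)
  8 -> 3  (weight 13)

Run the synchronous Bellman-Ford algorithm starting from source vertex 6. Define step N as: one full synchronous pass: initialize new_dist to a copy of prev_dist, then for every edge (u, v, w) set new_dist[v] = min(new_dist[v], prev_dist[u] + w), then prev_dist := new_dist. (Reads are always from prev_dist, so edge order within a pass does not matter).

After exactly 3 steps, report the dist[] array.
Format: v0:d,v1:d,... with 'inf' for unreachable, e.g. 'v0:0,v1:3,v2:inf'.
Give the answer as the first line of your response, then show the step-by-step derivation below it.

v0:11,v1:15,v2:inf,v3:38,v4:inf,v5:10,v6:0,v7:inf,v8:25

step 1: dist = v0:11,v1:inf,v2:inf,v3:inf,v4:inf,v5:10,v6:0,v7:inf,v8:inf
step 2: dist = v0:11,v1:15,v2:inf,v3:inf,v4:inf,v5:10,v6:0,v7:inf,v8:25
step 3: dist = v0:11,v1:15,v2:inf,v3:38,v4:inf,v5:10,v6:0,v7:inf,v8:25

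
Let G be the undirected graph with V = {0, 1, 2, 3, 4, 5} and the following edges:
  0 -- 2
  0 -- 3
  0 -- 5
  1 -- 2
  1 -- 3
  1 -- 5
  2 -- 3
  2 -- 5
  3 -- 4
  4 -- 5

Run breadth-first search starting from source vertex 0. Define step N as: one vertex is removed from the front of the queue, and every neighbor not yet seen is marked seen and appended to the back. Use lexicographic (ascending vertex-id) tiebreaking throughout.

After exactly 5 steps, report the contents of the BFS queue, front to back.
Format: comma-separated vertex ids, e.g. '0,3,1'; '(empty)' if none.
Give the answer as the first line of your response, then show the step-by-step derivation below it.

4

step 1: dequeue 0; queue=[2,3,5]; order=0
step 2: dequeue 2; queue=[3,5,1]; order=0,2
step 3: dequeue 3; queue=[5,1,4]; order=0,2,3
step 4: dequeue 5; queue=[1,4]; order=0,2,3,5
step 5: dequeue 1; queue=[4]; order=0,2,3,5,1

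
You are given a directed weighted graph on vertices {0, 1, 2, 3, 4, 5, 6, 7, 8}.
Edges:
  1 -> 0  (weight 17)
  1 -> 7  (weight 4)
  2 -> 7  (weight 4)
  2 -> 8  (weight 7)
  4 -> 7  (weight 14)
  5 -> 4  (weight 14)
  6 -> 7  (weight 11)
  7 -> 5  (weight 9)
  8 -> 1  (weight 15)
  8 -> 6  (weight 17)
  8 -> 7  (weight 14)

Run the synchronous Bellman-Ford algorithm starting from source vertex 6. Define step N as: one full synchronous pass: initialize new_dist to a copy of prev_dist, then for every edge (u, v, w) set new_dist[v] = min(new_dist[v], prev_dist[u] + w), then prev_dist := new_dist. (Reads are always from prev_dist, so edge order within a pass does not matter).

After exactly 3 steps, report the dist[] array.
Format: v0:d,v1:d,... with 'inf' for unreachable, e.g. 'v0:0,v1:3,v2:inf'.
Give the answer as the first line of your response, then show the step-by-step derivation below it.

v0:inf,v1:inf,v2:inf,v3:inf,v4:34,v5:20,v6:0,v7:11,v8:inf

step 1: dist = v0:inf,v1:inf,v2:inf,v3:inf,v4:inf,v5:inf,v6:0,v7:11,v8:inf
step 2: dist = v0:inf,v1:inf,v2:inf,v3:inf,v4:inf,v5:20,v6:0,v7:11,v8:inf
step 3: dist = v0:inf,v1:inf,v2:inf,v3:inf,v4:34,v5:20,v6:0,v7:11,v8:inf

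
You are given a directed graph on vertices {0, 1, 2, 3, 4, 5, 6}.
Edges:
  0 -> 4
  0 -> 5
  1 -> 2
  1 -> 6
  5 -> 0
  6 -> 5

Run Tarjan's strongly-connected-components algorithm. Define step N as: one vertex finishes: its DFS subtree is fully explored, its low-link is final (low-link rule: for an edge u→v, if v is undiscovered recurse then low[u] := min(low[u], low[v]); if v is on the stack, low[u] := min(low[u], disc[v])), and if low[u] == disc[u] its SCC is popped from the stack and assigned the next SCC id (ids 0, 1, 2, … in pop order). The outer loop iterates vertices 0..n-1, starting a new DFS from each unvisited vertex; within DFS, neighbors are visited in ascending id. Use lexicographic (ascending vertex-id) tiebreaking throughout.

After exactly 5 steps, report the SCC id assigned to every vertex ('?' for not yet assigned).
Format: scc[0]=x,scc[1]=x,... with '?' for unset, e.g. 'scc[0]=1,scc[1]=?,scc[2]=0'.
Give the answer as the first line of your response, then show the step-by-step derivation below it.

scc[0]=1,scc[1]=?,scc[2]=2,scc[3]=?,scc[4]=0,scc[5]=1,scc[6]=3

step 1: low=(low[0]=0,low[1]=?,low[2]=?,low[3]=?,low[4]=1,low[5]=?,low[6]=?); scc=(scc[0]=?,scc[1]=?,scc[2]=?,scc[3]=?,scc[4]=0,scc[5]=?,scc[6]=?)
step 2: low=(low[0]=0,low[1]=?,low[2]=?,low[3]=?,low[4]=1,low[5]=0,low[6]=?); scc=(scc[0]=?,scc[1]=?,scc[2]=?,scc[3]=?,scc[4]=0,scc[5]=?,scc[6]=?)
step 3: low=(low[0]=0,low[1]=?,low[2]=?,low[3]=?,low[4]=1,low[5]=0,low[6]=?); scc=(scc[0]=1,scc[1]=?,scc[2]=?,scc[3]=?,scc[4]=0,scc[5]=1,scc[6]=?)
step 4: low=(low[0]=0,low[1]=3,low[2]=4,low[3]=?,low[4]=1,low[5]=0,low[6]=?); scc=(scc[0]=1,scc[1]=?,scc[2]=2,scc[3]=?,scc[4]=0,scc[5]=1,scc[6]=?)
step 5: low=(low[0]=0,low[1]=3,low[2]=4,low[3]=?,low[4]=1,low[5]=0,low[6]=5); scc=(scc[0]=1,scc[1]=?,scc[2]=2,scc[3]=?,scc[4]=0,scc[5]=1,scc[6]=3)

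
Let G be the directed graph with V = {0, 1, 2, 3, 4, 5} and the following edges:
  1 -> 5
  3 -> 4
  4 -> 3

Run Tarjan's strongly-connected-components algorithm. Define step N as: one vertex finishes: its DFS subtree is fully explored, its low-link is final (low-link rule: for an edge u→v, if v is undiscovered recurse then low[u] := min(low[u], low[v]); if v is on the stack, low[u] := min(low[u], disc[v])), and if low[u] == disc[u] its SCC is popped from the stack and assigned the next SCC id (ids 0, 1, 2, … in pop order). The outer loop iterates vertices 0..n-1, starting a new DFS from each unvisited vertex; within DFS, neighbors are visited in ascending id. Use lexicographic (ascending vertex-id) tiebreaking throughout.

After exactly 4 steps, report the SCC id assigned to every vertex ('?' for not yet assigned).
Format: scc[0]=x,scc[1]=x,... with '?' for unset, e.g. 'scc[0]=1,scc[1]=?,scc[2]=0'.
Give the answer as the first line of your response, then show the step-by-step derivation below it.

scc[0]=0,scc[1]=2,scc[2]=3,scc[3]=?,scc[4]=?,scc[5]=1

step 1: low=(low[0]=0,low[1]=?,low[2]=?,low[3]=?,low[4]=?,low[5]=?); scc=(scc[0]=0,scc[1]=?,scc[2]=?,scc[3]=?,scc[4]=?,scc[5]=?)
step 2: low=(low[0]=0,low[1]=1,low[2]=?,low[3]=?,low[4]=?,low[5]=2); scc=(scc[0]=0,scc[1]=?,scc[2]=?,scc[3]=?,scc[4]=?,scc[5]=1)
step 3: low=(low[0]=0,low[1]=1,low[2]=?,low[3]=?,low[4]=?,low[5]=2); scc=(scc[0]=0,scc[1]=2,scc[2]=?,scc[3]=?,scc[4]=?,scc[5]=1)
step 4: low=(low[0]=0,low[1]=1,low[2]=3,low[3]=?,low[4]=?,low[5]=2); scc=(scc[0]=0,scc[1]=2,scc[2]=3,scc[3]=?,scc[4]=?,scc[5]=1)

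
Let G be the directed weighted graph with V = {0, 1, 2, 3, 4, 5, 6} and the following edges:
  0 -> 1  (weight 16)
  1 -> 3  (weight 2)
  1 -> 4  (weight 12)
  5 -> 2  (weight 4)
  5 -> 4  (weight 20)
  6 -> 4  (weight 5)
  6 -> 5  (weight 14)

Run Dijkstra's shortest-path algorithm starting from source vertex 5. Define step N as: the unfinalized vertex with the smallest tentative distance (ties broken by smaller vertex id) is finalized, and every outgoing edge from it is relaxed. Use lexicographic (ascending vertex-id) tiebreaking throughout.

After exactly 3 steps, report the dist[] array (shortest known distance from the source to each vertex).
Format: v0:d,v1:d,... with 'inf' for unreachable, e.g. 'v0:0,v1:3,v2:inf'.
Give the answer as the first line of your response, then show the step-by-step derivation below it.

v0:inf,v1:inf,v2:4,v3:inf,v4:20,v5:0,v6:inf

step 1: dist = v0:inf,v1:inf,v2:4,v3:inf,v4:20,v5:0,v6:inf
step 2: dist = v0:inf,v1:inf,v2:4,v3:inf,v4:20,v5:0,v6:inf
step 3: dist = v0:inf,v1:inf,v2:4,v3:inf,v4:20,v5:0,v6:inf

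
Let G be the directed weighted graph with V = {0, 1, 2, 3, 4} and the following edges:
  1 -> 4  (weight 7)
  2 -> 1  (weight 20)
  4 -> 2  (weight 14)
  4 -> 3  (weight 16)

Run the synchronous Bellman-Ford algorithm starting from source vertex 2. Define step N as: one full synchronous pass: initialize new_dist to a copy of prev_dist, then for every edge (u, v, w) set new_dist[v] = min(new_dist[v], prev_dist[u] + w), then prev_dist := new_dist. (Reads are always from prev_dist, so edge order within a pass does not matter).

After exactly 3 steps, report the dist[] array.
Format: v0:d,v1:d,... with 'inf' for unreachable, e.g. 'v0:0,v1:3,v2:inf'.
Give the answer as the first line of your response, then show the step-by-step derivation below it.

v0:inf,v1:20,v2:0,v3:43,v4:27

step 1: dist = v0:inf,v1:20,v2:0,v3:inf,v4:inf
step 2: dist = v0:inf,v1:20,v2:0,v3:inf,v4:27
step 3: dist = v0:inf,v1:20,v2:0,v3:43,v4:27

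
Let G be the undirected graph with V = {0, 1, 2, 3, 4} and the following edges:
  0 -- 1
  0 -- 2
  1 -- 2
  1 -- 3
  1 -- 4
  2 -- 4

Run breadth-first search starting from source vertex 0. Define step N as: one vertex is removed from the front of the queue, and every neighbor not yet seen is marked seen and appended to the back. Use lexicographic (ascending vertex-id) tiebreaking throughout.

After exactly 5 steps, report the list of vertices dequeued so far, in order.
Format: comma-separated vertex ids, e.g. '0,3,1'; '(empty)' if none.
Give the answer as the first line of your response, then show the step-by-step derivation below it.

0,1,2,3,4

step 1: dequeue 0; queue=[1,2]; order=0
step 2: dequeue 1; queue=[2,3,4]; order=0,1
step 3: dequeue 2; queue=[3,4]; order=0,1,2
step 4: dequeue 3; queue=[4]; order=0,1,2,3
step 5: dequeue 4; queue=[(empty)]; order=0,1,2,3,4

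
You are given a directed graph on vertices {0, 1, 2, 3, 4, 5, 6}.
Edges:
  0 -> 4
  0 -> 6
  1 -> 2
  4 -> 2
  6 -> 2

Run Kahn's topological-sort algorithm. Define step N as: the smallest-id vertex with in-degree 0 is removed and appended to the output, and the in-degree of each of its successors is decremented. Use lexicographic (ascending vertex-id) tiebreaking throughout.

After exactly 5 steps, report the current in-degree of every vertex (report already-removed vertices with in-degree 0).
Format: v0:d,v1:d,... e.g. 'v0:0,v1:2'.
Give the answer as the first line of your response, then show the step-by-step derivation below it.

v0:0,v1:0,v2:1,v3:0,v4:0,v5:0,v6:0

step 1: output 0; order=[0]; indeg=(0,0,3,0,0,0,0)
step 2: output 1; order=[0,1]; indeg=(0,0,2,0,0,0,0)
step 3: output 3; order=[0,1,3]; indeg=(0,0,2,0,0,0,0)
step 4: output 4; order=[0,1,3,4]; indeg=(0,0,1,0,0,0,0)
step 5: output 5; order=[0,1,3,4,5]; indeg=(0,0,1,0,0,0,0)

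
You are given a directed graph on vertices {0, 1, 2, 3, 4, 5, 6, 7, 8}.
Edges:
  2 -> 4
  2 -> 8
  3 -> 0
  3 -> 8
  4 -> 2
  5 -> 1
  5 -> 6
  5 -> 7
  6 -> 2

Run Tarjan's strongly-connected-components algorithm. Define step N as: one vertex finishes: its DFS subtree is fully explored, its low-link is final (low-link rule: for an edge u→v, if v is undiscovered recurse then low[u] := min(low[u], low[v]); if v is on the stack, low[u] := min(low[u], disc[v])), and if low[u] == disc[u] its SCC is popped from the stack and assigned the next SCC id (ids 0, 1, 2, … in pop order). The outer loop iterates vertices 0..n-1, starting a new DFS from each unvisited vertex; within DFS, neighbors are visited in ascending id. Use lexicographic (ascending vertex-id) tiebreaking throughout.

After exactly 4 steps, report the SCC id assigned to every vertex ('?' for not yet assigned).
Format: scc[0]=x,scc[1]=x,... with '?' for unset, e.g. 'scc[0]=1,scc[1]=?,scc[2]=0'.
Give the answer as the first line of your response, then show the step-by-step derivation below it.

scc[0]=0,scc[1]=1,scc[2]=?,scc[3]=?,scc[4]=?,scc[5]=?,scc[6]=?,scc[7]=?,scc[8]=2

step 1: low=(low[0]=0,low[1]=?,low[2]=?,low[3]=?,low[4]=?,low[5]=?,low[6]=?,low[7]=?,low[8]=?); scc=(scc[0]=0,scc[1]=?,scc[2]=?,scc[3]=?,scc[4]=?,scc[5]=?,scc[6]=?,scc[7]=?,scc[8]=?)
step 2: low=(low[0]=0,low[1]=1,low[2]=?,low[3]=?,low[4]=?,low[5]=?,low[6]=?,low[7]=?,low[8]=?); scc=(scc[0]=0,scc[1]=1,scc[2]=?,scc[3]=?,scc[4]=?,scc[5]=?,scc[6]=?,scc[7]=?,scc[8]=?)
step 3: low=(low[0]=0,low[1]=1,low[2]=2,low[3]=?,low[4]=2,low[5]=?,low[6]=?,low[7]=?,low[8]=?); scc=(scc[0]=0,scc[1]=1,scc[2]=?,scc[3]=?,scc[4]=?,scc[5]=?,scc[6]=?,scc[7]=?,scc[8]=?)
step 4: low=(low[0]=0,low[1]=1,low[2]=2,low[3]=?,low[4]=2,low[5]=?,low[6]=?,low[7]=?,low[8]=4); scc=(scc[0]=0,scc[1]=1,scc[2]=?,scc[3]=?,scc[4]=?,scc[5]=?,scc[6]=?,scc[7]=?,scc[8]=2)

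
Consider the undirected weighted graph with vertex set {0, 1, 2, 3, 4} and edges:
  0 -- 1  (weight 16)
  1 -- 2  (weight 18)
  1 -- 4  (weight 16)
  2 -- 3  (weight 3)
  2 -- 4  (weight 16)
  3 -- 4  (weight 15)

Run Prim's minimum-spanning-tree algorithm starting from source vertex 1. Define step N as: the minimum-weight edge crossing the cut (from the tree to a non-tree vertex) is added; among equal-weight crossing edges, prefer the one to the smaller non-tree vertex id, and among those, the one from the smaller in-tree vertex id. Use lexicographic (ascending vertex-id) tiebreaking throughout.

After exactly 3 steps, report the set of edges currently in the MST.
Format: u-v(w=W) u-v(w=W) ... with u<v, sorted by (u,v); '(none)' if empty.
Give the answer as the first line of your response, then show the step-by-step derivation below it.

0-1(w=16) 1-4(w=16) 3-4(w=15)

step 1: add edge 0-1 (w=16); MST = {0-1(w=16)}
step 2: add edge 1-4 (w=16); MST = {0-1(w=16) 1-4(w=16)}
step 3: add edge 3-4 (w=15); MST = {0-1(w=16) 1-4(w=16) 3-4(w=15)}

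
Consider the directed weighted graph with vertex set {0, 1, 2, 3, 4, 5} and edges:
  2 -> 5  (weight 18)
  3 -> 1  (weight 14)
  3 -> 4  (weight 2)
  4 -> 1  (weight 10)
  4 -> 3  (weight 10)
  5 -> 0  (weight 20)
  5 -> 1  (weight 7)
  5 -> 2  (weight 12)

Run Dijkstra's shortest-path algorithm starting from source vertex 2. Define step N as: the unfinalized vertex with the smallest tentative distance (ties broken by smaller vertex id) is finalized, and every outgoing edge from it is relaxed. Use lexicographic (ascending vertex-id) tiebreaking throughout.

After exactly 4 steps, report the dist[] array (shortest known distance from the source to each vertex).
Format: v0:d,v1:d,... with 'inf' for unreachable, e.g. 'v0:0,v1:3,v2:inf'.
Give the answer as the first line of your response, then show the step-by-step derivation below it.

v0:38,v1:25,v2:0,v3:inf,v4:inf,v5:18

step 1: dist = v0:inf,v1:inf,v2:0,v3:inf,v4:inf,v5:18
step 2: dist = v0:38,v1:25,v2:0,v3:inf,v4:inf,v5:18
step 3: dist = v0:38,v1:25,v2:0,v3:inf,v4:inf,v5:18
step 4: dist = v0:38,v1:25,v2:0,v3:inf,v4:inf,v5:18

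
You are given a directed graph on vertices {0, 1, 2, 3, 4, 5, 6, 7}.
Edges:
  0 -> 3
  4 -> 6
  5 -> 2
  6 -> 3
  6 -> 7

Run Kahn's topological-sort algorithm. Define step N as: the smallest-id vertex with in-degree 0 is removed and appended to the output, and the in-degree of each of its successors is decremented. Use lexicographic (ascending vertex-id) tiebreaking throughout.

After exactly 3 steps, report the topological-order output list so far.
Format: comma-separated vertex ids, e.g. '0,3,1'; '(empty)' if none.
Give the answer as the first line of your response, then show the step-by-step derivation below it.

0,1,4

step 1: output 0; order=[0]; indeg=(0,0,1,1,0,0,1,1)
step 2: output 1; order=[0,1]; indeg=(0,0,1,1,0,0,1,1)
step 3: output 4; order=[0,1,4]; indeg=(0,0,1,1,0,0,0,1)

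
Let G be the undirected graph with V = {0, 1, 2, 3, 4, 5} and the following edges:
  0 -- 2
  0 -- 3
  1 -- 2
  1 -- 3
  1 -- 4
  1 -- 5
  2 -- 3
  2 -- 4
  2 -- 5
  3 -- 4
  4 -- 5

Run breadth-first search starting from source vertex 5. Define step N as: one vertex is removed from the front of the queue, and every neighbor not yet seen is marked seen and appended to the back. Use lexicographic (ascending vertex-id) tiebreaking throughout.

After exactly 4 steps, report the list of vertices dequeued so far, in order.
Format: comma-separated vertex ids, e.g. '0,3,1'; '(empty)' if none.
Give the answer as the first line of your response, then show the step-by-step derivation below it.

5,1,2,4

step 1: dequeue 5; queue=[1,2,4]; order=5
step 2: dequeue 1; queue=[2,4,3]; order=5,1
step 3: dequeue 2; queue=[4,3,0]; order=5,1,2
step 4: dequeue 4; queue=[3,0]; order=5,1,2,4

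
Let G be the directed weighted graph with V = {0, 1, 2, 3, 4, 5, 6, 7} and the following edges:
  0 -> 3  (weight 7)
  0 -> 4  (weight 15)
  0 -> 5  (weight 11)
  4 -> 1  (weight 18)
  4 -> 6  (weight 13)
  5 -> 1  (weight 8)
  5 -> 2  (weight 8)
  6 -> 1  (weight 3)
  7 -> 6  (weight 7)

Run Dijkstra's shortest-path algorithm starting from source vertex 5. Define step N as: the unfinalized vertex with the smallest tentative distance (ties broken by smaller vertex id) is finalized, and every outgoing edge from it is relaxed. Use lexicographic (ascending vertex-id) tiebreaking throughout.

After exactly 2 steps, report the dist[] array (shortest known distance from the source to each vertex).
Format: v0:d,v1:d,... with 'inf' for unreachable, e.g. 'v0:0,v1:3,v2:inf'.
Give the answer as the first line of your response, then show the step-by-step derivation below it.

v0:inf,v1:8,v2:8,v3:inf,v4:inf,v5:0,v6:inf,v7:inf

step 1: dist = v0:inf,v1:8,v2:8,v3:inf,v4:inf,v5:0,v6:inf,v7:inf
step 2: dist = v0:inf,v1:8,v2:8,v3:inf,v4:inf,v5:0,v6:inf,v7:inf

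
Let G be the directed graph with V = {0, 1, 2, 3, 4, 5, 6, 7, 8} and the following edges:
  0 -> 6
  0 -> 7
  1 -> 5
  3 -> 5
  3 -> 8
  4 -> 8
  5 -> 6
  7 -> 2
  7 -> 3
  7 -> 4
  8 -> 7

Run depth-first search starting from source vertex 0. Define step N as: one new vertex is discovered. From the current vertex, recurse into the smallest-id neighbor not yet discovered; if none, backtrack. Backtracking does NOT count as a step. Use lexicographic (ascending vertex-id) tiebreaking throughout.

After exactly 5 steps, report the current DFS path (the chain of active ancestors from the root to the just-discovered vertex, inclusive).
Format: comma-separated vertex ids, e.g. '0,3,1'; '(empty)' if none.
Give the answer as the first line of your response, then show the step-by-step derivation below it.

0,7,3

step 1: discover 0; path=0; order=0
step 2: discover 6; path=0>6; order=0,6
step 3: discover 7; path=0>7; order=0,6,7
step 4: discover 2; path=0>7>2; order=0,6,7,2
step 5: discover 3; path=0>7>3; order=0,6,7,2,3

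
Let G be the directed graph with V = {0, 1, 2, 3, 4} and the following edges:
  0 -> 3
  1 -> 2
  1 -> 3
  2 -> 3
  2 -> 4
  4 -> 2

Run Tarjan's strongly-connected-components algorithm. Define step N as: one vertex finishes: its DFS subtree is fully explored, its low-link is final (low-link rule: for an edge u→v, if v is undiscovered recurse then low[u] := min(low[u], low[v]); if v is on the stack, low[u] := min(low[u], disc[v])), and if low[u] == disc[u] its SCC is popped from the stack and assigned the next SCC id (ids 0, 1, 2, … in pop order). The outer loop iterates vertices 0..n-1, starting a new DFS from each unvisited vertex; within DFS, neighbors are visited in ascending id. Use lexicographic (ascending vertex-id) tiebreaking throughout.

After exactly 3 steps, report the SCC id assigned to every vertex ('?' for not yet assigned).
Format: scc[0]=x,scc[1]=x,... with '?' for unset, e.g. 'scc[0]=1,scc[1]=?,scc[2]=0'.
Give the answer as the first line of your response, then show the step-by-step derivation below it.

scc[0]=1,scc[1]=?,scc[2]=?,scc[3]=0,scc[4]=?

step 1: low=(low[0]=0,low[1]=?,low[2]=?,low[3]=1,low[4]=?); scc=(scc[0]=?,scc[1]=?,scc[2]=?,scc[3]=0,scc[4]=?)
step 2: low=(low[0]=0,low[1]=?,low[2]=?,low[3]=1,low[4]=?); scc=(scc[0]=1,scc[1]=?,scc[2]=?,scc[3]=0,scc[4]=?)
step 3: low=(low[0]=0,low[1]=2,low[2]=3,low[3]=1,low[4]=3); scc=(scc[0]=1,scc[1]=?,scc[2]=?,scc[3]=0,scc[4]=?)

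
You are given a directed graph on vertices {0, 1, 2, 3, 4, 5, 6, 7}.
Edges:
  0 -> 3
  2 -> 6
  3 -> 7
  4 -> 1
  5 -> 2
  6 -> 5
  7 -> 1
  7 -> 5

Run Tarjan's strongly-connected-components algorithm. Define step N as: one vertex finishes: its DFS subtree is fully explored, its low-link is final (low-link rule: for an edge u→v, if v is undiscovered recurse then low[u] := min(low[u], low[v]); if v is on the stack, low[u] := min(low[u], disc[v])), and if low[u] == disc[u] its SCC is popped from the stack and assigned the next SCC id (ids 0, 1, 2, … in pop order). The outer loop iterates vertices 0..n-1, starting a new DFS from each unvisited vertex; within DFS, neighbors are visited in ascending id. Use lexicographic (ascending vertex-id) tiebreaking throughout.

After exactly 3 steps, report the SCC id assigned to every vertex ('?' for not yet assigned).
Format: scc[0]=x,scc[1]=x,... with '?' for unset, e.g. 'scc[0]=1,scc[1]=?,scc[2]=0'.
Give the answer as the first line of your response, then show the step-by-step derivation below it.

scc[0]=?,scc[1]=0,scc[2]=?,scc[3]=?,scc[4]=?,scc[5]=?,scc[6]=?,scc[7]=?

step 1: low=(low[0]=0,low[1]=3,low[2]=?,low[3]=1,low[4]=?,low[5]=?,low[6]=?,low[7]=2); scc=(scc[0]=?,scc[1]=0,scc[2]=?,scc[3]=?,scc[4]=?,scc[5]=?,scc[6]=?,scc[7]=?)
step 2: low=(low[0]=0,low[1]=3,low[2]=5,low[3]=1,low[4]=?,low[5]=4,low[6]=4,low[7]=2); scc=(scc[0]=?,scc[1]=0,scc[2]=?,scc[3]=?,scc[4]=?,scc[5]=?,scc[6]=?,scc[7]=?)
step 3: low=(low[0]=0,low[1]=3,low[2]=4,low[3]=1,low[4]=?,low[5]=4,low[6]=4,low[7]=2); scc=(scc[0]=?,scc[1]=0,scc[2]=?,scc[3]=?,scc[4]=?,scc[5]=?,scc[6]=?,scc[7]=?)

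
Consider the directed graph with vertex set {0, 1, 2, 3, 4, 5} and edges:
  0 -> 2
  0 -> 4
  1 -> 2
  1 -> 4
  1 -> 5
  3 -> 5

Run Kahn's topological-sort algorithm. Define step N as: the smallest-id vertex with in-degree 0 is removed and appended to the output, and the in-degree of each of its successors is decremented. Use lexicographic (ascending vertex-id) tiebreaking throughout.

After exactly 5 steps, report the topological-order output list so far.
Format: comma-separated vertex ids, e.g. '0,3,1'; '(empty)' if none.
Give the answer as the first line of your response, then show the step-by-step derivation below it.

0,1,2,3,4

step 1: output 0; order=[0]; indeg=(0,0,1,0,1,2)
step 2: output 1; order=[0,1]; indeg=(0,0,0,0,0,1)
step 3: output 2; order=[0,1,2]; indeg=(0,0,0,0,0,1)
step 4: output 3; order=[0,1,2,3]; indeg=(0,0,0,0,0,0)
step 5: output 4; order=[0,1,2,3,4]; indeg=(0,0,0,0,0,0)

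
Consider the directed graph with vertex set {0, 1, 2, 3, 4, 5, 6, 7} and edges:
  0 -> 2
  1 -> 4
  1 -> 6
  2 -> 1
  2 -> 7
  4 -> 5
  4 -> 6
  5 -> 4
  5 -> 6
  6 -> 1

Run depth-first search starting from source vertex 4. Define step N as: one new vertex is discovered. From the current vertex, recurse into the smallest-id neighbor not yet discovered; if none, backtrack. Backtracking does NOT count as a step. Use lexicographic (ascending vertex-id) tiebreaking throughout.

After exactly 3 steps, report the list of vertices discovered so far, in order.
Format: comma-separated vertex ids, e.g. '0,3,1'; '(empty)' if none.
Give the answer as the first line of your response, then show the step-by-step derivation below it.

4,5,6

step 1: discover 4; path=4; order=4
step 2: discover 5; path=4>5; order=4,5
step 3: discover 6; path=4>5>6; order=4,5,6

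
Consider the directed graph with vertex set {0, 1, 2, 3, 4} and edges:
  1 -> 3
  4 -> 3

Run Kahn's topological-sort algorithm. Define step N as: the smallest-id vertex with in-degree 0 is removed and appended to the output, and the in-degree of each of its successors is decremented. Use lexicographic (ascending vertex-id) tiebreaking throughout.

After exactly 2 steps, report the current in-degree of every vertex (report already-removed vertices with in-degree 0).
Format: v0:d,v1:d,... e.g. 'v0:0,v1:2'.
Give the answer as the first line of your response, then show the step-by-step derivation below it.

v0:0,v1:0,v2:0,v3:1,v4:0

step 1: output 0; order=[0]; indeg=(0,0,0,2,0)
step 2: output 1; order=[0,1]; indeg=(0,0,0,1,0)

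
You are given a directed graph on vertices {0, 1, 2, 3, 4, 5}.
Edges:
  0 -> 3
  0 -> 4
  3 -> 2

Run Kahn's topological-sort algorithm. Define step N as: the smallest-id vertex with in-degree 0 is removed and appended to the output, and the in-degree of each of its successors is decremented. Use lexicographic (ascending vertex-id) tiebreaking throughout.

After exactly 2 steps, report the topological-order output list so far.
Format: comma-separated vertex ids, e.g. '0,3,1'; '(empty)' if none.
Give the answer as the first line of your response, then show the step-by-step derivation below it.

0,1

step 1: output 0; order=[0]; indeg=(0,0,1,0,0,0)
step 2: output 1; order=[0,1]; indeg=(0,0,1,0,0,0)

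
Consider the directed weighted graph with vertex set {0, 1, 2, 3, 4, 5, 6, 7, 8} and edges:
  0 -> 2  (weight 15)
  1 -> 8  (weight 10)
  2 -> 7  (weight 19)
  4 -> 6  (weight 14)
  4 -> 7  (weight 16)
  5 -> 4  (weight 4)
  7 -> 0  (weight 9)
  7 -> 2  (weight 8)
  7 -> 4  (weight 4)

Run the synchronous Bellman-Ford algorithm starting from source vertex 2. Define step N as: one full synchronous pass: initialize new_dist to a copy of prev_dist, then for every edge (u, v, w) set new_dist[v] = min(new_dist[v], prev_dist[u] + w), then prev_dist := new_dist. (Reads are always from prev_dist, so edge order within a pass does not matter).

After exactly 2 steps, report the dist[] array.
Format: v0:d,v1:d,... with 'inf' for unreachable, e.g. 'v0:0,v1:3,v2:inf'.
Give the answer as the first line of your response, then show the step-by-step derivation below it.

v0:28,v1:inf,v2:0,v3:inf,v4:23,v5:inf,v6:inf,v7:19,v8:inf

step 1: dist = v0:inf,v1:inf,v2:0,v3:inf,v4:inf,v5:inf,v6:inf,v7:19,v8:inf
step 2: dist = v0:28,v1:inf,v2:0,v3:inf,v4:23,v5:inf,v6:inf,v7:19,v8:inf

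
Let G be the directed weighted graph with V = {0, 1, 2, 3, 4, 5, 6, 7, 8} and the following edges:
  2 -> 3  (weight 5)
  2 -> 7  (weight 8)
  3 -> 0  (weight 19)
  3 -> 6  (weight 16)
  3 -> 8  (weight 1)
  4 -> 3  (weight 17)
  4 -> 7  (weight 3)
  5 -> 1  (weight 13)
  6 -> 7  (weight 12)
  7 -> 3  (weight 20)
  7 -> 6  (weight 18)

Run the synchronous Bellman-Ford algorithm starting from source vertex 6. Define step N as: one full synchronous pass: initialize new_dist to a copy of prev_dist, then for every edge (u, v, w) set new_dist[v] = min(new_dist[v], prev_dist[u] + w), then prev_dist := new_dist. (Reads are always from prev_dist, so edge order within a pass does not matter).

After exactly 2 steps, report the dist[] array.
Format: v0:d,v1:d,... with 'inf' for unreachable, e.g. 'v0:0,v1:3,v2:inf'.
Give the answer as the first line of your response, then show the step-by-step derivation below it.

v0:inf,v1:inf,v2:inf,v3:32,v4:inf,v5:inf,v6:0,v7:12,v8:inf

step 1: dist = v0:inf,v1:inf,v2:inf,v3:inf,v4:inf,v5:inf,v6:0,v7:12,v8:inf
step 2: dist = v0:inf,v1:inf,v2:inf,v3:32,v4:inf,v5:inf,v6:0,v7:12,v8:inf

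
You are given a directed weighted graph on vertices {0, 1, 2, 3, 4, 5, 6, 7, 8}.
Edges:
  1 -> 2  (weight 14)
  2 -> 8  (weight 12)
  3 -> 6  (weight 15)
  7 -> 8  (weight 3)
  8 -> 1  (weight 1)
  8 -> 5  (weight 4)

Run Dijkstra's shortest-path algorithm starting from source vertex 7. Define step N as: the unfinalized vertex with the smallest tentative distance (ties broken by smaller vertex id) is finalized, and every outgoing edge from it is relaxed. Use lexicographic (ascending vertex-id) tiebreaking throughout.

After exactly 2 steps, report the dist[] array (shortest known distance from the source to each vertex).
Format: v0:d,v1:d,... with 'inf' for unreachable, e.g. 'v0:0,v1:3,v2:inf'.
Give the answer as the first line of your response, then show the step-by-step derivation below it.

v0:inf,v1:4,v2:inf,v3:inf,v4:inf,v5:7,v6:inf,v7:0,v8:3

step 1: dist = v0:inf,v1:inf,v2:inf,v3:inf,v4:inf,v5:inf,v6:inf,v7:0,v8:3
step 2: dist = v0:inf,v1:4,v2:inf,v3:inf,v4:inf,v5:7,v6:inf,v7:0,v8:3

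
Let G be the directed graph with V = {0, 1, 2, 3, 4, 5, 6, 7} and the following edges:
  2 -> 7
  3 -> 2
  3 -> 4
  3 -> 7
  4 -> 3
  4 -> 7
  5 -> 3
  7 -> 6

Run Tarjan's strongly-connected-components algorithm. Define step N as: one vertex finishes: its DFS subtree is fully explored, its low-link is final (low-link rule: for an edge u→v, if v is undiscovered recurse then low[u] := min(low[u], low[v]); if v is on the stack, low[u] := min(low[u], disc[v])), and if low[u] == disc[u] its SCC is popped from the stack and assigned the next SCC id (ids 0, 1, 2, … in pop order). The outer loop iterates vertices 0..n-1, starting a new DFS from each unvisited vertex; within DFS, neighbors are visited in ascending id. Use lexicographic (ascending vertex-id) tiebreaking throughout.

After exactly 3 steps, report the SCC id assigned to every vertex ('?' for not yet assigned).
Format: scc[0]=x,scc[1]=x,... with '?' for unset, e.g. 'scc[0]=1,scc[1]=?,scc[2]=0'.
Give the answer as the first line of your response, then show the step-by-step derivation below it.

scc[0]=0,scc[1]=1,scc[2]=?,scc[3]=?,scc[4]=?,scc[5]=?,scc[6]=2,scc[7]=?

step 1: low=(low[0]=0,low[1]=?,low[2]=?,low[3]=?,low[4]=?,low[5]=?,low[6]=?,low[7]=?); scc=(scc[0]=0,scc[1]=?,scc[2]=?,scc[3]=?,scc[4]=?,scc[5]=?,scc[6]=?,scc[7]=?)
step 2: low=(low[0]=0,low[1]=1,low[2]=?,low[3]=?,low[4]=?,low[5]=?,low[6]=?,low[7]=?); scc=(scc[0]=0,scc[1]=1,scc[2]=?,scc[3]=?,scc[4]=?,scc[5]=?,scc[6]=?,scc[7]=?)
step 3: low=(low[0]=0,low[1]=1,low[2]=2,low[3]=?,low[4]=?,low[5]=?,low[6]=4,low[7]=3); scc=(scc[0]=0,scc[1]=1,scc[2]=?,scc[3]=?,scc[4]=?,scc[5]=?,scc[6]=2,scc[7]=?)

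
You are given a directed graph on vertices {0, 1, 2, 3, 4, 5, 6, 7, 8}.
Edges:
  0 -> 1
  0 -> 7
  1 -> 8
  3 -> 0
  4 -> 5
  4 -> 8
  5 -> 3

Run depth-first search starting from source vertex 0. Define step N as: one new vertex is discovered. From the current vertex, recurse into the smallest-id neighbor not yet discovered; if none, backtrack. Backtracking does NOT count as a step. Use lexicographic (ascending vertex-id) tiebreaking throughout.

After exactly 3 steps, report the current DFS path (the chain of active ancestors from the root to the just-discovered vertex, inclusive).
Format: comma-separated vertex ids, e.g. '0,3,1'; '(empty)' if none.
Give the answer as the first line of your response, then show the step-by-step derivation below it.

0,1,8

step 1: discover 0; path=0; order=0
step 2: discover 1; path=0>1; order=0,1
step 3: discover 8; path=0>1>8; order=0,1,8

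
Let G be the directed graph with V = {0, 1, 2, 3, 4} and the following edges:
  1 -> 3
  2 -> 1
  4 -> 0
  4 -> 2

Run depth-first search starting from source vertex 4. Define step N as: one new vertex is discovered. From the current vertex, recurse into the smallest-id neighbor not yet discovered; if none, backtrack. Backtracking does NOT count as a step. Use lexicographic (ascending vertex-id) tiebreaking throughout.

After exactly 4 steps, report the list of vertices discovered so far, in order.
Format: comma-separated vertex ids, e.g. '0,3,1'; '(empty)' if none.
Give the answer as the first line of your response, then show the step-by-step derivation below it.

4,0,2,1

step 1: discover 4; path=4; order=4
step 2: discover 0; path=4>0; order=4,0
step 3: discover 2; path=4>2; order=4,0,2
step 4: discover 1; path=4>2>1; order=4,0,2,1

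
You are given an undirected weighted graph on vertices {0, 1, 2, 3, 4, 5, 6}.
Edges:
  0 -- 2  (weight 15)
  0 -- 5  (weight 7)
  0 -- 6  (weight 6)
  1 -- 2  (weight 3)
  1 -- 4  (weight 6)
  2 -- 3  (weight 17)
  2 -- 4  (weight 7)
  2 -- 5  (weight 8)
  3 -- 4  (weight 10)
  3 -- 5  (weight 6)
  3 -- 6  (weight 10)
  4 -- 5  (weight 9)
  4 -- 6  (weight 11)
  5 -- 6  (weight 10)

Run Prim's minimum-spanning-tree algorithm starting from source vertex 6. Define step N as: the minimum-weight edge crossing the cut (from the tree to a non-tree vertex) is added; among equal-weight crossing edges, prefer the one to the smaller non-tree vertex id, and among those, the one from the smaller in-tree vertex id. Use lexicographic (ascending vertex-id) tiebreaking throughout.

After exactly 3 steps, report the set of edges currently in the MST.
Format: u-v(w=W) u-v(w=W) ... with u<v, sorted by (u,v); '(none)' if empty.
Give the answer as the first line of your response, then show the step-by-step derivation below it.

0-5(w=7) 0-6(w=6) 3-5(w=6)

step 1: add edge 0-6 (w=6); MST = {0-6(w=6)}
step 2: add edge 0-5 (w=7); MST = {0-5(w=7) 0-6(w=6)}
step 3: add edge 3-5 (w=6); MST = {0-5(w=7) 0-6(w=6) 3-5(w=6)}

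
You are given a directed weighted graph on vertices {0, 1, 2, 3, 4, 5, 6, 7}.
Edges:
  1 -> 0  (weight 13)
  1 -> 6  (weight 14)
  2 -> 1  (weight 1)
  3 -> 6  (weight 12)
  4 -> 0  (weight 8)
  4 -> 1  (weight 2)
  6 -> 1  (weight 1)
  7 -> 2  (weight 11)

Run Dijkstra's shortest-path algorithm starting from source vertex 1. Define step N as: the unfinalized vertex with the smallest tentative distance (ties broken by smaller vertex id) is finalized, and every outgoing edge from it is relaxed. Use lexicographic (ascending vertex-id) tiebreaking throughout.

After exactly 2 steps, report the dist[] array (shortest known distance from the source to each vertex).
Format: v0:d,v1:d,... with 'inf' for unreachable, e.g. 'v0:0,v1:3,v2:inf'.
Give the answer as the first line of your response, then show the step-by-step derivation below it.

v0:13,v1:0,v2:inf,v3:inf,v4:inf,v5:inf,v6:14,v7:inf

step 1: dist = v0:13,v1:0,v2:inf,v3:inf,v4:inf,v5:inf,v6:14,v7:inf
step 2: dist = v0:13,v1:0,v2:inf,v3:inf,v4:inf,v5:inf,v6:14,v7:inf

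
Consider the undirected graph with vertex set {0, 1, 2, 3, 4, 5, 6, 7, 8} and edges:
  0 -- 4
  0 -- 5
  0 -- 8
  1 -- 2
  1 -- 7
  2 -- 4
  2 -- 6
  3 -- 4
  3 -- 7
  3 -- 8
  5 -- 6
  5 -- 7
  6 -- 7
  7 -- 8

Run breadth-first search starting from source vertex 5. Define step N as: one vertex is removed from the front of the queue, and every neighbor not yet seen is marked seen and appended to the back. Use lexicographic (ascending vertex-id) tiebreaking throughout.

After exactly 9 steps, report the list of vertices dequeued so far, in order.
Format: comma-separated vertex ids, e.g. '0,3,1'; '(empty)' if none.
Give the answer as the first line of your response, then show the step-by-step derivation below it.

5,0,6,7,4,8,2,1,3

step 1: dequeue 5; queue=[0,6,7]; order=5
step 2: dequeue 0; queue=[6,7,4,8]; order=5,0
step 3: dequeue 6; queue=[7,4,8,2]; order=5,0,6
step 4: dequeue 7; queue=[4,8,2,1,3]; order=5,0,6,7
step 5: dequeue 4; queue=[8,2,1,3]; order=5,0,6,7,4
step 6: dequeue 8; queue=[2,1,3]; order=5,0,6,7,4,8
step 7: dequeue 2; queue=[1,3]; order=5,0,6,7,4,8,2
step 8: dequeue 1; queue=[3]; order=5,0,6,7,4,8,2,1
step 9: dequeue 3; queue=[(empty)]; order=5,0,6,7,4,8,2,1,3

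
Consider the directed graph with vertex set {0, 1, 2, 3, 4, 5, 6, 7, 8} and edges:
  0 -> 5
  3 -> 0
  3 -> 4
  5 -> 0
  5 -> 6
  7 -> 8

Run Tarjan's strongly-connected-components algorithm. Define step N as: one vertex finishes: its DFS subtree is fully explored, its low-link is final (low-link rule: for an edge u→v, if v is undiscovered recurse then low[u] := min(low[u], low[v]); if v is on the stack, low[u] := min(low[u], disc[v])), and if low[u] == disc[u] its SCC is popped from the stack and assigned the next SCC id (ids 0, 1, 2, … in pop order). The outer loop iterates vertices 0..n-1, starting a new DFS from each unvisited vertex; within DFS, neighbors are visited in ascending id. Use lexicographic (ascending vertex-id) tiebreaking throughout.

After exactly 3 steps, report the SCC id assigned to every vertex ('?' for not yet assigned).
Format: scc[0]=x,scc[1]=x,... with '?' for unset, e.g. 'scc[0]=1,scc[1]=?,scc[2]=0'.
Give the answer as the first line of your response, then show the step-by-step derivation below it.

scc[0]=1,scc[1]=?,scc[2]=?,scc[3]=?,scc[4]=?,scc[5]=1,scc[6]=0,scc[7]=?,scc[8]=?

step 1: low=(low[0]=0,low[1]=?,low[2]=?,low[3]=?,low[4]=?,low[5]=0,low[6]=2,low[7]=?,low[8]=?); scc=(scc[0]=?,scc[1]=?,scc[2]=?,scc[3]=?,scc[4]=?,scc[5]=?,scc[6]=0,scc[7]=?,scc[8]=?)
step 2: low=(low[0]=0,low[1]=?,low[2]=?,low[3]=?,low[4]=?,low[5]=0,low[6]=2,low[7]=?,low[8]=?); scc=(scc[0]=?,scc[1]=?,scc[2]=?,scc[3]=?,scc[4]=?,scc[5]=?,scc[6]=0,scc[7]=?,scc[8]=?)
step 3: low=(low[0]=0,low[1]=?,low[2]=?,low[3]=?,low[4]=?,low[5]=0,low[6]=2,low[7]=?,low[8]=?); scc=(scc[0]=1,scc[1]=?,scc[2]=?,scc[3]=?,scc[4]=?,scc[5]=1,scc[6]=0,scc[7]=?,scc[8]=?)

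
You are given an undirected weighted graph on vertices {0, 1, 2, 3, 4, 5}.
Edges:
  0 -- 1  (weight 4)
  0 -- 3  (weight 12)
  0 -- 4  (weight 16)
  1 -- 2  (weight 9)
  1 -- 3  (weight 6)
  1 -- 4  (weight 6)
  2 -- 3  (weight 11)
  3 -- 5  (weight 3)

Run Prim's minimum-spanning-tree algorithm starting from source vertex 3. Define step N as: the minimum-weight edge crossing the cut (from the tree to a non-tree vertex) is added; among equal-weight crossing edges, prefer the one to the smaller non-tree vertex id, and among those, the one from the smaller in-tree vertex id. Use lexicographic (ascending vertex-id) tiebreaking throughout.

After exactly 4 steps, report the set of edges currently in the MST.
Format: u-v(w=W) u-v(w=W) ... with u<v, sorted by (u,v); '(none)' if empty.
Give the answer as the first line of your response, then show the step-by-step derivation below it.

0-1(w=4) 1-3(w=6) 1-4(w=6) 3-5(w=3)

step 1: add edge 3-5 (w=3); MST = {3-5(w=3)}
step 2: add edge 1-3 (w=6); MST = {1-3(w=6) 3-5(w=3)}
step 3: add edge 0-1 (w=4); MST = {0-1(w=4) 1-3(w=6) 3-5(w=3)}
step 4: add edge 1-4 (w=6); MST = {0-1(w=4) 1-3(w=6) 1-4(w=6) 3-5(w=3)}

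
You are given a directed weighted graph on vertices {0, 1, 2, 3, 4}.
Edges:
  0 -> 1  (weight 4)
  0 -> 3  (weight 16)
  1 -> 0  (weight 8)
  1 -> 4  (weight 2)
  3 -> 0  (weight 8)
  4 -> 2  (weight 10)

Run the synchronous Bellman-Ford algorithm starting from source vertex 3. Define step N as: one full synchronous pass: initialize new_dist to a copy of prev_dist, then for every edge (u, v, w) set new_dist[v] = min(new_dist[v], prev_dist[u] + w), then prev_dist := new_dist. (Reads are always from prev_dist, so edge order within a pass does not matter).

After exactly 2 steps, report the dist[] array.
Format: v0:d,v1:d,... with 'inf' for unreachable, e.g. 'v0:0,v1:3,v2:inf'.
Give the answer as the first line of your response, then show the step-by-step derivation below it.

v0:8,v1:12,v2:inf,v3:0,v4:inf

step 1: dist = v0:8,v1:inf,v2:inf,v3:0,v4:inf
step 2: dist = v0:8,v1:12,v2:inf,v3:0,v4:inf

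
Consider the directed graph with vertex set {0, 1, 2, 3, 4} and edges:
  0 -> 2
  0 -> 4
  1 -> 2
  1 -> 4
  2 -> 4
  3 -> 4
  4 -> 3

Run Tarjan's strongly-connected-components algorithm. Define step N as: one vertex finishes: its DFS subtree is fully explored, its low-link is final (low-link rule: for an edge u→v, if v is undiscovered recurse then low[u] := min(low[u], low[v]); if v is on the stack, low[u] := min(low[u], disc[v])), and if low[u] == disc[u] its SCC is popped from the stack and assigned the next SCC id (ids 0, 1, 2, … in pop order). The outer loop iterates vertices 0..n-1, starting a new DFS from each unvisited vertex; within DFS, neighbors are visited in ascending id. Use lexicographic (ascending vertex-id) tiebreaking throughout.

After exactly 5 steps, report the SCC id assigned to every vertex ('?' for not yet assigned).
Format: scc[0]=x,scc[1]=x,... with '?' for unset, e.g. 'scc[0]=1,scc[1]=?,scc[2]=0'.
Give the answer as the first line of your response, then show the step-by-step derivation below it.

scc[0]=2,scc[1]=3,scc[2]=1,scc[3]=0,scc[4]=0

step 1: low=(low[0]=0,low[1]=?,low[2]=1,low[3]=2,low[4]=2); scc=(scc[0]=?,scc[1]=?,scc[2]=?,scc[3]=?,scc[4]=?)
step 2: low=(low[0]=0,low[1]=?,low[2]=1,low[3]=2,low[4]=2); scc=(scc[0]=?,scc[1]=?,scc[2]=?,scc[3]=0,scc[4]=0)
step 3: low=(low[0]=0,low[1]=?,low[2]=1,low[3]=2,low[4]=2); scc=(scc[0]=?,scc[1]=?,scc[2]=1,scc[3]=0,scc[4]=0)
step 4: low=(low[0]=0,low[1]=?,low[2]=1,low[3]=2,low[4]=2); scc=(scc[0]=2,scc[1]=?,scc[2]=1,scc[3]=0,scc[4]=0)
step 5: low=(low[0]=0,low[1]=4,low[2]=1,low[3]=2,low[4]=2); scc=(scc[0]=2,scc[1]=3,scc[2]=1,scc[3]=0,scc[4]=0)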